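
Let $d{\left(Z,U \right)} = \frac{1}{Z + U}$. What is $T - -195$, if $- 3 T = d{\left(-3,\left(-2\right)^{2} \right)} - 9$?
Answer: $\frac{593}{3} \approx 197.67$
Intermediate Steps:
$d{\left(Z,U \right)} = \frac{1}{U + Z}$
$T = \frac{8}{3}$ ($T = - \frac{\frac{1}{\left(-2\right)^{2} - 3} - 9}{3} = - \frac{\frac{1}{4 - 3} - 9}{3} = - \frac{1^{-1} - 9}{3} = - \frac{1 - 9}{3} = \left(- \frac{1}{3}\right) \left(-8\right) = \frac{8}{3} \approx 2.6667$)
$T - -195 = \frac{8}{3} - -195 = \frac{8}{3} + 195 = \frac{593}{3}$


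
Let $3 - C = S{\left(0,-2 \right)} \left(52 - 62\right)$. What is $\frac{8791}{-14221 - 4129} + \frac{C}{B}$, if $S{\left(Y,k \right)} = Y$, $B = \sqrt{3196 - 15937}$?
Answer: $- \frac{8791}{18350} - \frac{i \sqrt{12741}}{4247} \approx -0.47907 - 0.026578 i$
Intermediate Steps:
$B = i \sqrt{12741}$ ($B = \sqrt{-12741} = i \sqrt{12741} \approx 112.88 i$)
$C = 3$ ($C = 3 - 0 \left(52 - 62\right) = 3 - 0 \left(-10\right) = 3 - 0 = 3 + 0 = 3$)
$\frac{8791}{-14221 - 4129} + \frac{C}{B} = \frac{8791}{-14221 - 4129} + \frac{3}{i \sqrt{12741}} = \frac{8791}{-14221 - 4129} + 3 \left(- \frac{i \sqrt{12741}}{12741}\right) = \frac{8791}{-18350} - \frac{i \sqrt{12741}}{4247} = 8791 \left(- \frac{1}{18350}\right) - \frac{i \sqrt{12741}}{4247} = - \frac{8791}{18350} - \frac{i \sqrt{12741}}{4247}$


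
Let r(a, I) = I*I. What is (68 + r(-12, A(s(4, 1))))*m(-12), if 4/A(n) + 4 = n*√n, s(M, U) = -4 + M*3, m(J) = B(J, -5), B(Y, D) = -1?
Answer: -65381/961 - 8*√2/961 ≈ -68.046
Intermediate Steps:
m(J) = -1
s(M, U) = -4 + 3*M
A(n) = 4/(-4 + n^(3/2)) (A(n) = 4/(-4 + n*√n) = 4/(-4 + n^(3/2)))
r(a, I) = I²
(68 + r(-12, A(s(4, 1))))*m(-12) = (68 + (4/(-4 + (-4 + 3*4)^(3/2)))²)*(-1) = (68 + (4/(-4 + (-4 + 12)^(3/2)))²)*(-1) = (68 + (4/(-4 + 8^(3/2)))²)*(-1) = (68 + (4/(-4 + 16*√2))²)*(-1) = (68 + 16/(-4 + 16*√2)²)*(-1) = -68 - 16/(-4 + 16*√2)²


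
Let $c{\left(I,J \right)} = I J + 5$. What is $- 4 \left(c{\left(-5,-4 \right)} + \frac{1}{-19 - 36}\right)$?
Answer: $- \frac{5496}{55} \approx -99.927$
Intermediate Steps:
$c{\left(I,J \right)} = 5 + I J$
$- 4 \left(c{\left(-5,-4 \right)} + \frac{1}{-19 - 36}\right) = - 4 \left(\left(5 - -20\right) + \frac{1}{-19 - 36}\right) = - 4 \left(\left(5 + 20\right) + \frac{1}{-55}\right) = - 4 \left(25 - \frac{1}{55}\right) = \left(-4\right) \frac{1374}{55} = - \frac{5496}{55}$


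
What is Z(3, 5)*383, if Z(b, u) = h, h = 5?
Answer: 1915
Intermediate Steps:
Z(b, u) = 5
Z(3, 5)*383 = 5*383 = 1915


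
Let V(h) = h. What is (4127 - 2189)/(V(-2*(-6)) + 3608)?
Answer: 969/1810 ≈ 0.53536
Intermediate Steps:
(4127 - 2189)/(V(-2*(-6)) + 3608) = (4127 - 2189)/(-2*(-6) + 3608) = 1938/(12 + 3608) = 1938/3620 = 1938*(1/3620) = 969/1810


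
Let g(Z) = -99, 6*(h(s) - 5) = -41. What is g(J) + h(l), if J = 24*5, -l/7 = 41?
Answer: -605/6 ≈ -100.83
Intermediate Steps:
l = -287 (l = -7*41 = -287)
h(s) = -11/6 (h(s) = 5 + (⅙)*(-41) = 5 - 41/6 = -11/6)
J = 120
g(J) + h(l) = -99 - 11/6 = -605/6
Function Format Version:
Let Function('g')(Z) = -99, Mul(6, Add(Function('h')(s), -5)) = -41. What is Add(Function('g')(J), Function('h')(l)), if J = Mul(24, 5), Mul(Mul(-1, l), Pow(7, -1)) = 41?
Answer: Rational(-605, 6) ≈ -100.83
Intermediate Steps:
l = -287 (l = Mul(-7, 41) = -287)
Function('h')(s) = Rational(-11, 6) (Function('h')(s) = Add(5, Mul(Rational(1, 6), -41)) = Add(5, Rational(-41, 6)) = Rational(-11, 6))
J = 120
Add(Function('g')(J), Function('h')(l)) = Add(-99, Rational(-11, 6)) = Rational(-605, 6)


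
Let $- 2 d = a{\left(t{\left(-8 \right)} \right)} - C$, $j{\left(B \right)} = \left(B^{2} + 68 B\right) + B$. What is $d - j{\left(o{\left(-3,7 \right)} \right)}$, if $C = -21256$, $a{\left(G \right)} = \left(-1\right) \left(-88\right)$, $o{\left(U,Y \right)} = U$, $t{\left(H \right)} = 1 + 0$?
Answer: $-10474$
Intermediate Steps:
$t{\left(H \right)} = 1$
$a{\left(G \right)} = 88$
$j{\left(B \right)} = B^{2} + 69 B$
$d = -10672$ ($d = - \frac{88 - -21256}{2} = - \frac{88 + 21256}{2} = \left(- \frac{1}{2}\right) 21344 = -10672$)
$d - j{\left(o{\left(-3,7 \right)} \right)} = -10672 - - 3 \left(69 - 3\right) = -10672 - \left(-3\right) 66 = -10672 - -198 = -10672 + 198 = -10474$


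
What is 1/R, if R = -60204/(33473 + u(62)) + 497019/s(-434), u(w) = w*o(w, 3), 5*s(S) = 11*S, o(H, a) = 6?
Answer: -23082290/12056493453 ≈ -0.0019145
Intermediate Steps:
s(S) = 11*S/5 (s(S) = (11*S)/5 = 11*S/5)
u(w) = 6*w (u(w) = w*6 = 6*w)
R = -12056493453/23082290 (R = -60204/(33473 + 6*62) + 497019/(((11/5)*(-434))) = -60204/(33473 + 372) + 497019/(-4774/5) = -60204/33845 + 497019*(-5/4774) = -60204*1/33845 - 2485095/4774 = -60204/33845 - 2485095/4774 = -12056493453/23082290 ≈ -522.33)
1/R = 1/(-12056493453/23082290) = -23082290/12056493453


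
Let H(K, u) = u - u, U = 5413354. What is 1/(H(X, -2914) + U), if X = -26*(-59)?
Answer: 1/5413354 ≈ 1.8473e-7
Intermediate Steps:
X = 1534
H(K, u) = 0
1/(H(X, -2914) + U) = 1/(0 + 5413354) = 1/5413354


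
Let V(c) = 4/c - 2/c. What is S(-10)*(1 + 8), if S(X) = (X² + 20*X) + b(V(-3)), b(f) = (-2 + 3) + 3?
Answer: -864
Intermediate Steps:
V(c) = 2/c
b(f) = 4 (b(f) = 1 + 3 = 4)
S(X) = 4 + X² + 20*X (S(X) = (X² + 20*X) + 4 = 4 + X² + 20*X)
S(-10)*(1 + 8) = (4 + (-10)² + 20*(-10))*(1 + 8) = (4 + 100 - 200)*9 = -96*9 = -864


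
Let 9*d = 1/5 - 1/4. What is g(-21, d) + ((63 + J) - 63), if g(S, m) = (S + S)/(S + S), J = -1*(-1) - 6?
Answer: -4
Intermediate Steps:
J = -5 (J = 1 - 6 = -5)
d = -1/180 (d = (1/5 - 1/4)/9 = (1*(⅕) - 1*¼)/9 = (⅕ - ¼)/9 = (⅑)*(-1/20) = -1/180 ≈ -0.0055556)
g(S, m) = 1 (g(S, m) = (2*S)/((2*S)) = (2*S)*(1/(2*S)) = 1)
g(-21, d) + ((63 + J) - 63) = 1 + ((63 - 5) - 63) = 1 + (58 - 63) = 1 - 5 = -4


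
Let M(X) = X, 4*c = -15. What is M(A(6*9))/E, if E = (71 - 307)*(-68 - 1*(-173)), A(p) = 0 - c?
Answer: -1/6608 ≈ -0.00015133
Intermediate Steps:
c = -15/4 (c = (¼)*(-15) = -15/4 ≈ -3.7500)
A(p) = 15/4 (A(p) = 0 - 1*(-15/4) = 0 + 15/4 = 15/4)
E = -24780 (E = -236*(-68 + 173) = -236*105 = -24780)
M(A(6*9))/E = (15/4)/(-24780) = (15/4)*(-1/24780) = -1/6608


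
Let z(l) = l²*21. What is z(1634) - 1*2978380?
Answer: 53090696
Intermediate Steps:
z(l) = 21*l²
z(1634) - 1*2978380 = 21*1634² - 1*2978380 = 21*2669956 - 2978380 = 56069076 - 2978380 = 53090696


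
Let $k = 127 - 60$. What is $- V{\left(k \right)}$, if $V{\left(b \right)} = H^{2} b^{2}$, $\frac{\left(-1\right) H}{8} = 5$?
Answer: $-7182400$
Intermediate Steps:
$k = 67$
$H = -40$ ($H = \left(-8\right) 5 = -40$)
$V{\left(b \right)} = 1600 b^{2}$ ($V{\left(b \right)} = \left(-40\right)^{2} b^{2} = 1600 b^{2}$)
$- V{\left(k \right)} = - 1600 \cdot 67^{2} = - 1600 \cdot 4489 = \left(-1\right) 7182400 = -7182400$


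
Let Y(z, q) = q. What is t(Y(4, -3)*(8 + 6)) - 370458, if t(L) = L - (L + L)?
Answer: -370416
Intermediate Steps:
t(L) = -L (t(L) = L - 2*L = -L)
t(Y(4, -3)*(8 + 6)) - 370458 = -(-3)*(8 + 6) - 370458 = -(-3)*14 - 370458 = -1*(-42) - 370458 = 42 - 370458 = -370416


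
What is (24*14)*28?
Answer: 9408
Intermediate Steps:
(24*14)*28 = 336*28 = 9408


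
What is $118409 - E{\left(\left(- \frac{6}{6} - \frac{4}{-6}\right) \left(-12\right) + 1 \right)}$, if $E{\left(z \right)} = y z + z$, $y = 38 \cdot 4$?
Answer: $117644$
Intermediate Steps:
$y = 152$
$E{\left(z \right)} = 153 z$ ($E{\left(z \right)} = 152 z + z = 153 z$)
$118409 - E{\left(\left(- \frac{6}{6} - \frac{4}{-6}\right) \left(-12\right) + 1 \right)} = 118409 - 153 \left(\left(- \frac{6}{6} - \frac{4}{-6}\right) \left(-12\right) + 1\right) = 118409 - 153 \left(\left(\left(-6\right) \frac{1}{6} - - \frac{2}{3}\right) \left(-12\right) + 1\right) = 118409 - 153 \left(\left(-1 + \frac{2}{3}\right) \left(-12\right) + 1\right) = 118409 - 153 \left(\left(- \frac{1}{3}\right) \left(-12\right) + 1\right) = 118409 - 153 \left(4 + 1\right) = 118409 - 153 \cdot 5 = 118409 - 765 = 117644$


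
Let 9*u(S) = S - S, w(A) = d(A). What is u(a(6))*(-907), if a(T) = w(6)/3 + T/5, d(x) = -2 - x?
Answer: 0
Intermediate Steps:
w(A) = -2 - A
a(T) = -8/3 + T/5 (a(T) = (-2 - 1*6)/3 + T/5 = (-2 - 6)*(⅓) + T*(⅕) = -8*⅓ + T/5 = -8/3 + T/5)
u(S) = 0 (u(S) = (S - S)/9 = (⅑)*0 = 0)
u(a(6))*(-907) = 0*(-907) = 0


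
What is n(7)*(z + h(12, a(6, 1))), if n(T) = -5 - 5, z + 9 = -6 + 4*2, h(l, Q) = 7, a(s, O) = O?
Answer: 0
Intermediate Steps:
z = -7 (z = -9 + (-6 + 4*2) = -9 + (-6 + 8) = -9 + 2 = -7)
n(T) = -10
n(7)*(z + h(12, a(6, 1))) = -10*(-7 + 7) = -10*0 = 0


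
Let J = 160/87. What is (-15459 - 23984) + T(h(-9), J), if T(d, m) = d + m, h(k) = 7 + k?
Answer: -3431555/87 ≈ -39443.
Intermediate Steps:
J = 160/87 (J = 160*(1/87) = 160/87 ≈ 1.8391)
(-15459 - 23984) + T(h(-9), J) = (-15459 - 23984) + ((7 - 9) + 160/87) = -39443 + (-2 + 160/87) = -39443 - 14/87 = -3431555/87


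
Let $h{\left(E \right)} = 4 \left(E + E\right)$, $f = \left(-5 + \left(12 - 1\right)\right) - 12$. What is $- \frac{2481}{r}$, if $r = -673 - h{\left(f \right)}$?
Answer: $\frac{2481}{625} \approx 3.9696$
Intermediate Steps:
$f = -6$ ($f = \left(-5 + 11\right) - 12 = 6 - 12 = -6$)
$h{\left(E \right)} = 8 E$ ($h{\left(E \right)} = 4 \cdot 2 E = 8 E$)
$r = -625$ ($r = -673 - 8 \left(-6\right) = -673 - -48 = -673 + 48 = -625$)
$- \frac{2481}{r} = - \frac{2481}{-625} = \left(-2481\right) \left(- \frac{1}{625}\right) = \frac{2481}{625}$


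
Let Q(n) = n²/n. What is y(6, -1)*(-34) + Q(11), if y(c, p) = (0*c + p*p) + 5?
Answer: -193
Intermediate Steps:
y(c, p) = 5 + p² (y(c, p) = (0 + p²) + 5 = p² + 5 = 5 + p²)
Q(n) = n
y(6, -1)*(-34) + Q(11) = (5 + (-1)²)*(-34) + 11 = (5 + 1)*(-34) + 11 = 6*(-34) + 11 = -204 + 11 = -193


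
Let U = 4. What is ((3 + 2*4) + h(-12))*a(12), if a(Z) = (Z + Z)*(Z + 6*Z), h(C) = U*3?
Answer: 46368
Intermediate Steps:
h(C) = 12 (h(C) = 4*3 = 12)
a(Z) = 14*Z**2 (a(Z) = (2*Z)*(7*Z) = 14*Z**2)
((3 + 2*4) + h(-12))*a(12) = ((3 + 2*4) + 12)*(14*12**2) = ((3 + 8) + 12)*(14*144) = (11 + 12)*2016 = 23*2016 = 46368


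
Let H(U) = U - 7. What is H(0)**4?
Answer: 2401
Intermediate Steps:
H(U) = -7 + U
H(0)**4 = (-7 + 0)**4 = (-7)**4 = 2401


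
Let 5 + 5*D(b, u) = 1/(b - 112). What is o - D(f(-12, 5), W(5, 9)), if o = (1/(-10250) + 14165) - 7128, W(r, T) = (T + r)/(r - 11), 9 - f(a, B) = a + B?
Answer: 3462696977/492000 ≈ 7038.0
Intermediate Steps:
f(a, B) = 9 - B - a (f(a, B) = 9 - (a + B) = 9 - (B + a) = 9 + (-B - a) = 9 - B - a)
W(r, T) = (T + r)/(-11 + r)
D(b, u) = -1 + 1/(5*(-112 + b)) (D(b, u) = -1 + 1/(5*(b - 112)) = -1 + 1/(5*(-112 + b)))
o = 72129249/10250 (o = (-1/10250 + 14165) - 7128 = 145191249/10250 - 7128 = 72129249/10250 ≈ 7037.0)
o - D(f(-12, 5), W(5, 9)) = 72129249/10250 - (561/5 - (9 - 1*5 - 1*(-12)))/(-112 + (9 - 1*5 - 1*(-12))) = 72129249/10250 - (561/5 - (9 - 5 + 12))/(-112 + (9 - 5 + 12)) = 72129249/10250 - (561/5 - 1*16)/(-112 + 16) = 72129249/10250 - (561/5 - 16)/(-96) = 72129249/10250 - (-1)*481/(96*5) = 72129249/10250 - 1*(-481/480) = 72129249/10250 + 481/480 = 3462696977/492000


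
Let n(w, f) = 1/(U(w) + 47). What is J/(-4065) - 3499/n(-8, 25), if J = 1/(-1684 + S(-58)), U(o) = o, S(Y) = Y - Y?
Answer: -934138317059/6845460 ≈ -1.3646e+5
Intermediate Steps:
S(Y) = 0
n(w, f) = 1/(47 + w) (n(w, f) = 1/(w + 47) = 1/(47 + w))
J = -1/1684 (J = 1/(-1684 + 0) = 1/(-1684) = -1/1684 ≈ -0.00059382)
J/(-4065) - 3499/n(-8, 25) = -1/1684/(-4065) - 3499/(1/(47 - 8)) = -1/1684*(-1/4065) - 3499/(1/39) = 1/6845460 - 3499/1/39 = 1/6845460 - 3499*39 = 1/6845460 - 136461 = -934138317059/6845460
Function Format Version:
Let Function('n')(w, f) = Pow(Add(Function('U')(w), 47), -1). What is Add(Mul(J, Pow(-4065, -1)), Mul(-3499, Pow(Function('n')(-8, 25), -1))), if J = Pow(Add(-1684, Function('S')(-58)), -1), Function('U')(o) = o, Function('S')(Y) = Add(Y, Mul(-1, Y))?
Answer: Rational(-934138317059, 6845460) ≈ -1.3646e+5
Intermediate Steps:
Function('S')(Y) = 0
Function('n')(w, f) = Pow(Add(47, w), -1) (Function('n')(w, f) = Pow(Add(w, 47), -1) = Pow(Add(47, w), -1))
J = Rational(-1, 1684) (J = Pow(Add(-1684, 0), -1) = Pow(-1684, -1) = Rational(-1, 1684) ≈ -0.00059382)
Add(Mul(J, Pow(-4065, -1)), Mul(-3499, Pow(Function('n')(-8, 25), -1))) = Add(Mul(Rational(-1, 1684), Pow(-4065, -1)), Mul(-3499, Pow(Pow(Add(47, -8), -1), -1))) = Add(Mul(Rational(-1, 1684), Rational(-1, 4065)), Mul(-3499, Pow(Pow(39, -1), -1))) = Add(Rational(1, 6845460), Mul(-3499, Pow(Rational(1, 39), -1))) = Add(Rational(1, 6845460), Mul(-3499, 39)) = Add(Rational(1, 6845460), -136461) = Rational(-934138317059, 6845460)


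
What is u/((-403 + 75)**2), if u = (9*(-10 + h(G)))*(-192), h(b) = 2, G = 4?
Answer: 216/1681 ≈ 0.12849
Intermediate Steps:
u = 13824 (u = (9*(-10 + 2))*(-192) = (9*(-8))*(-192) = -72*(-192) = 13824)
u/((-403 + 75)**2) = 13824/((-403 + 75)**2) = 13824/((-328)**2) = 13824/107584 = 13824*(1/107584) = 216/1681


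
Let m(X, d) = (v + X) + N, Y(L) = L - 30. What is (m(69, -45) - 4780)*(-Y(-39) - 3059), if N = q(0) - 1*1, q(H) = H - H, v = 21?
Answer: 14026090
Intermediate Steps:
q(H) = 0
N = -1 (N = 0 - 1*1 = 0 - 1 = -1)
Y(L) = -30 + L
m(X, d) = 20 + X (m(X, d) = (21 + X) - 1 = 20 + X)
(m(69, -45) - 4780)*(-Y(-39) - 3059) = ((20 + 69) - 4780)*(-(-30 - 39) - 3059) = (89 - 4780)*(-1*(-69) - 3059) = -4691*(69 - 3059) = -4691*(-2990) = 14026090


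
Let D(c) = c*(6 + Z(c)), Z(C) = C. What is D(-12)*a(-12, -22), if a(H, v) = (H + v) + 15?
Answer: -1368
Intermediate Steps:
a(H, v) = 15 + H + v
D(c) = c*(6 + c)
D(-12)*a(-12, -22) = (-12*(6 - 12))*(15 - 12 - 22) = -12*(-6)*(-19) = 72*(-19) = -1368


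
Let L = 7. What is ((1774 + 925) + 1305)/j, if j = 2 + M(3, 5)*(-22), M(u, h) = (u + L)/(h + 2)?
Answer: -14014/103 ≈ -136.06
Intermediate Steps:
M(u, h) = (7 + u)/(2 + h) (M(u, h) = (u + 7)/(h + 2) = (7 + u)/(2 + h))
j = -206/7 (j = 2 + ((7 + 3)/(2 + 5))*(-22) = 2 + (10/7)*(-22) = 2 - 220/7 = -206/7 ≈ -29.429)
((1774 + 925) + 1305)/j = ((1774 + 925) + 1305)/(-206/7) = (2699 + 1305)*(-7/206) = 4004*(-7/206) = -14014/103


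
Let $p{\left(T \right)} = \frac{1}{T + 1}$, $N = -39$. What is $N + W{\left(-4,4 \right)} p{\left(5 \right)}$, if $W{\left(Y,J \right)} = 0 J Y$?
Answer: $-39$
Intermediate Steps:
$W{\left(Y,J \right)} = 0$ ($W{\left(Y,J \right)} = 0 Y = 0$)
$p{\left(T \right)} = \frac{1}{1 + T}$
$N + W{\left(-4,4 \right)} p{\left(5 \right)} = -39 + \frac{0}{1 + 5} = -39 + \frac{0}{6} = -39 + 0 \cdot \frac{1}{6} = -39 + 0 = -39$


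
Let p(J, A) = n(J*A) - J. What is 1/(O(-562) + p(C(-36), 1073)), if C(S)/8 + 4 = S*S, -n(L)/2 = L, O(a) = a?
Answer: -1/22191954 ≈ -4.5061e-8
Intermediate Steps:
n(L) = -2*L
C(S) = -32 + 8*S² (C(S) = -32 + 8*(S*S) = -32 + 8*S²)
p(J, A) = -J - 2*A*J (p(J, A) = -2*J*A - J = -2*A*J - J = -J - 2*A*J)
1/(O(-562) + p(C(-36), 1073)) = 1/(-562 + (-32 + 8*(-36)²)*(-1 - 2*1073)) = 1/(-562 + (-32 + 8*1296)*(-1 - 2146)) = 1/(-562 + (-32 + 10368)*(-2147)) = 1/(-562 + 10336*(-2147)) = 1/(-562 - 22191392) = 1/(-22191954) = -1/22191954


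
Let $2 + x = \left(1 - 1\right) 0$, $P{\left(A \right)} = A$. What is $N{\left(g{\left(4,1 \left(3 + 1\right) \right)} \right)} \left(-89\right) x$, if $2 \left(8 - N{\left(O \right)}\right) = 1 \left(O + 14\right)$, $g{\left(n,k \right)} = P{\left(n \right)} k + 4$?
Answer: $-1602$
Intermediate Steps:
$x = -2$ ($x = -2 + \left(1 - 1\right) 0 = -2 + 0 \cdot 0 = -2 + 0 = -2$)
$g{\left(n,k \right)} = 4 + k n$ ($g{\left(n,k \right)} = n k + 4 = k n + 4 = 4 + k n$)
$N{\left(O \right)} = 1 - \frac{O}{2}$ ($N{\left(O \right)} = 8 - \frac{1 \left(O + 14\right)}{2} = 8 - \frac{1 \left(14 + O\right)}{2} = 8 - \frac{14 + O}{2} = 8 - \left(7 + \frac{O}{2}\right) = 1 - \frac{O}{2}$)
$N{\left(g{\left(4,1 \left(3 + 1\right) \right)} \right)} \left(-89\right) x = \left(1 - \frac{4 + 1 \left(3 + 1\right) 4}{2}\right) \left(-89\right) \left(-2\right) = \left(1 - \frac{4 + 1 \cdot 4 \cdot 4}{2}\right) \left(-89\right) \left(-2\right) = \left(1 - \frac{4 + 4 \cdot 4}{2}\right) \left(-89\right) \left(-2\right) = \left(1 - \frac{4 + 16}{2}\right) \left(-89\right) \left(-2\right) = \left(1 - 10\right) \left(-89\right) \left(-2\right) = \left(-9\right) \left(-89\right) \left(-2\right) = 801 \left(-2\right) = -1602$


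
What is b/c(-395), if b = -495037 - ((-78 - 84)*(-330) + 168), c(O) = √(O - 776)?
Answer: 548665*I*√1171/1171 ≈ 16034.0*I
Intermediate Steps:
c(O) = √(-776 + O)
b = -548665 (b = -495037 - (-162*(-330) + 168) = -495037 - (53460 + 168) = -495037 - 1*53628 = -495037 - 53628 = -548665)
b/c(-395) = -548665/√(-776 - 395) = -548665*(-I*√1171/1171) = -(-548665)*I*√1171/1171 = 548665*I*√1171/1171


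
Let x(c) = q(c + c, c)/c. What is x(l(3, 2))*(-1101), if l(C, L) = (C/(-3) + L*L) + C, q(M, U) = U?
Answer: -1101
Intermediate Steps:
l(C, L) = L² + 2*C/3 (l(C, L) = (-C/3 + L²) + C = (L² - C/3) + C = L² + 2*C/3)
x(c) = 1 (x(c) = c/c = 1)
x(l(3, 2))*(-1101) = 1*(-1101) = -1101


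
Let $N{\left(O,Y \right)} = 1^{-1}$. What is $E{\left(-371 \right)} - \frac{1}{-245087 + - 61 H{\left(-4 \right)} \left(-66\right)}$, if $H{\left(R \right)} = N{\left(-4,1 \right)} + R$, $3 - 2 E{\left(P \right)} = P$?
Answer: $\frac{48089856}{257165} \approx 187.0$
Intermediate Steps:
$N{\left(O,Y \right)} = 1$
$E{\left(P \right)} = \frac{3}{2} - \frac{P}{2}$
$H{\left(R \right)} = 1 + R$
$E{\left(-371 \right)} - \frac{1}{-245087 + - 61 H{\left(-4 \right)} \left(-66\right)} = \left(\frac{3}{2} - - \frac{371}{2}\right) - \frac{1}{-245087 + - 61 \left(1 - 4\right) \left(-66\right)} = \left(\frac{3}{2} + \frac{371}{2}\right) - \frac{1}{-245087 + \left(-61\right) \left(-3\right) \left(-66\right)} = 187 - \frac{1}{-245087 + 183 \left(-66\right)} = 187 - \frac{1}{-245087 - 12078} = 187 - \frac{1}{-257165} = 187 - - \frac{1}{257165} = 187 + \frac{1}{257165} = \frac{48089856}{257165}$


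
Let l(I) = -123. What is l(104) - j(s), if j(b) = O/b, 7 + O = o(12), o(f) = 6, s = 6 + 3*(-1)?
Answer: -368/3 ≈ -122.67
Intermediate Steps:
s = 3 (s = 6 - 3 = 3)
O = -1 (O = -7 + 6 = -1)
j(b) = -1/b
l(104) - j(s) = -123 - (-1)/3 = -123 - 1*(-1/3) = -123 + 1/3 = -368/3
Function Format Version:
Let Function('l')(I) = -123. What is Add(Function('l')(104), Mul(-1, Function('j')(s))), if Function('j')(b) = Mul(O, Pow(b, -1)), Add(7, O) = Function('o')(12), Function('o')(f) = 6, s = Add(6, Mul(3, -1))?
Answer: Rational(-368, 3) ≈ -122.67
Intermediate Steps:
s = 3 (s = Add(6, -3) = 3)
O = -1 (O = Add(-7, 6) = -1)
Function('j')(b) = Mul(-1, Pow(b, -1))
Add(Function('l')(104), Mul(-1, Function('j')(s))) = Add(-123, Mul(-1, Mul(-1, Pow(3, -1)))) = Add(-123, Mul(-1, Mul(-1, Rational(1, 3)))) = Add(-123, Mul(-1, Rational(-1, 3))) = Add(-123, Rational(1, 3)) = Rational(-368, 3)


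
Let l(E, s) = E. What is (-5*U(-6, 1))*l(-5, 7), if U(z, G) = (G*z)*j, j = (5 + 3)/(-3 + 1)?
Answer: 600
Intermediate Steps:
j = -4 (j = 8/(-2) = 8*(-1/2) = -4)
U(z, G) = -4*G*z (U(z, G) = (G*z)*(-4) = -4*G*z)
(-5*U(-6, 1))*l(-5, 7) = -(-20)*(-6)*(-5) = -5*24*(-5) = -120*(-5) = 600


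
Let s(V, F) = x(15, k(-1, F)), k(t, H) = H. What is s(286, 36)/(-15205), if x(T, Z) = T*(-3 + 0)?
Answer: 9/3041 ≈ 0.0029596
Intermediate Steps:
x(T, Z) = -3*T (x(T, Z) = T*(-3) = -3*T)
s(V, F) = -45 (s(V, F) = -3*15 = -45)
s(286, 36)/(-15205) = -45/(-15205) = -45*(-1/15205) = 9/3041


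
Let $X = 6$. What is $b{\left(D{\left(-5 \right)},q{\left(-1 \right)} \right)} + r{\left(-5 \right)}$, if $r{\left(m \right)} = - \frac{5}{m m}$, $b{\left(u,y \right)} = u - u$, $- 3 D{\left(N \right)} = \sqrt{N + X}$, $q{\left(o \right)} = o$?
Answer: $- \frac{1}{5} \approx -0.2$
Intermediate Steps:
$D{\left(N \right)} = - \frac{\sqrt{6 + N}}{3}$ ($D{\left(N \right)} = - \frac{\sqrt{N + 6}}{3} = - \frac{\sqrt{6 + N}}{3}$)
$b{\left(u,y \right)} = 0$
$r{\left(m \right)} = - \frac{5}{m^{2}}$
$b{\left(D{\left(-5 \right)},q{\left(-1 \right)} \right)} + r{\left(-5 \right)} = 0 - \frac{5}{25} = 0 - \frac{1}{5} = - \frac{1}{5}$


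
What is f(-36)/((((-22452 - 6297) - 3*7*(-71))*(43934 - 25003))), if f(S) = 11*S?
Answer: 6/7818503 ≈ 7.6741e-7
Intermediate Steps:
f(-36)/((((-22452 - 6297) - 3*7*(-71))*(43934 - 25003))) = (11*(-36))/((((-22452 - 6297) - 3*7*(-71))*(43934 - 25003))) = -396*1/(18931*(-28749 - 21*(-71))) = -396*1/(18931*(-28749 + 1491)) = -396/((-27258*18931)) = -396/(-516021198) = -396*(-1/516021198) = 6/7818503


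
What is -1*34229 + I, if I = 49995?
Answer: 15766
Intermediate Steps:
-1*34229 + I = -1*34229 + 49995 = -34229 + 49995 = 15766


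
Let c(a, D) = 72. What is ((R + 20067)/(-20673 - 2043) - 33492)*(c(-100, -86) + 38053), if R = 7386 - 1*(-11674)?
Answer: -29007154586875/22716 ≈ -1.2769e+9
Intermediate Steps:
R = 19060 (R = 7386 + 11674 = 19060)
((R + 20067)/(-20673 - 2043) - 33492)*(c(-100, -86) + 38053) = ((19060 + 20067)/(-20673 - 2043) - 33492)*(72 + 38053) = (39127/(-22716) - 33492)*38125 = (39127*(-1/22716) - 33492)*38125 = (-39127/22716 - 33492)*38125 = -760843399/22716*38125 = -29007154586875/22716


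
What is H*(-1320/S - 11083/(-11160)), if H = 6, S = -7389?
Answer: 10735943/1527060 ≈ 7.0305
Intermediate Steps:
H*(-1320/S - 11083/(-11160)) = 6*(-1320/(-7389) - 11083/(-11160)) = 6*(-1320*(-1/7389) - 11083*(-1/11160)) = 6*(440/2463 + 11083/11160) = 6*(10735943/9162360) = 10735943/1527060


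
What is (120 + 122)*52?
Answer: 12584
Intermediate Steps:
(120 + 122)*52 = 242*52 = 12584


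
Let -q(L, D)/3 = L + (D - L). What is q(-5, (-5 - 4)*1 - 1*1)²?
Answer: 900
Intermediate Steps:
q(L, D) = -3*D (q(L, D) = -3*(L + (D - L)) = -3*D)
q(-5, (-5 - 4)*1 - 1*1)² = (-3*((-5 - 4)*1 - 1*1))² = (-3*(-9*1 - 1))² = (-3*(-9 - 1))² = (-3*(-10))² = 30² = 900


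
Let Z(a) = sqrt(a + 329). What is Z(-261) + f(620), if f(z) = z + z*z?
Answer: 385020 + 2*sqrt(17) ≈ 3.8503e+5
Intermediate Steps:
f(z) = z + z**2
Z(a) = sqrt(329 + a)
Z(-261) + f(620) = sqrt(329 - 261) + 620*(1 + 620) = sqrt(68) + 620*621 = 2*sqrt(17) + 385020 = 385020 + 2*sqrt(17)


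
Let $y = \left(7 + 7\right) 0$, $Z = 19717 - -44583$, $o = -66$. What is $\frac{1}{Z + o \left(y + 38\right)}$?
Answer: $\frac{1}{61792} \approx 1.6183 \cdot 10^{-5}$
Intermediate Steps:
$Z = 64300$ ($Z = 19717 + 44583 = 64300$)
$y = 0$ ($y = 14 \cdot 0 = 0$)
$\frac{1}{Z + o \left(y + 38\right)} = \frac{1}{64300 - 66 \left(0 + 38\right)} = \frac{1}{64300 - 2508} = \frac{1}{61792}$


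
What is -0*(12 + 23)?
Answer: 0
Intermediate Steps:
-0*(12 + 23) = -0*35 = -22*0 = 0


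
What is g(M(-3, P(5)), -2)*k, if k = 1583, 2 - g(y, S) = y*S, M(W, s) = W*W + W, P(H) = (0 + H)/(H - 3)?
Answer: 22162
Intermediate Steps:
P(H) = H/(-3 + H)
M(W, s) = W + W**2 (M(W, s) = W**2 + W = W + W**2)
g(y, S) = 2 - S*y (g(y, S) = 2 - y*S = 2 - S*y)
g(M(-3, P(5)), -2)*k = (2 - 1*(-2)*(-3*(1 - 3)))*1583 = (2 - 1*(-2)*(-3*(-2)))*1583 = (2 - 1*(-2)*6)*1583 = (2 + 12)*1583 = 14*1583 = 22162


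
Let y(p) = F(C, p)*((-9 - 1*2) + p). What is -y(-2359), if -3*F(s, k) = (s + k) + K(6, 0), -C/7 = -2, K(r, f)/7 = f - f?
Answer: 1852550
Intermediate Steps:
K(r, f) = 0 (K(r, f) = 7*(f - f) = 7*0 = 0)
C = 14 (C = -7*(-2) = 14)
F(s, k) = -k/3 - s/3 (F(s, k) = -((s + k) + 0)/3 = -((k + s) + 0)/3 = -(k + s)/3 = -k/3 - s/3)
y(p) = (-11 + p)*(-14/3 - p/3) (y(p) = (-p/3 - ⅓*14)*((-9 - 1*2) + p) = (-p/3 - 14/3)*((-9 - 2) + p) = (-14/3 - p/3)*(-11 + p) = (-11 + p)*(-14/3 - p/3))
-y(-2359) = -(-1)*(-11 - 2359)*(14 - 2359)/3 = -(-1)*(-2370)*(-2345)/3 = -1*(-1852550) = 1852550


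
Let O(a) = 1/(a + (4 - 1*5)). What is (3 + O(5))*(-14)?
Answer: -91/2 ≈ -45.500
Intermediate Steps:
O(a) = 1/(-1 + a) (O(a) = 1/(a + (4 - 5)) = 1/(a - 1) = 1/(-1 + a))
(3 + O(5))*(-14) = (3 + 1/(-1 + 5))*(-14) = (3 + 1/4)*(-14) = (3 + ¼)*(-14) = (13/4)*(-14) = -91/2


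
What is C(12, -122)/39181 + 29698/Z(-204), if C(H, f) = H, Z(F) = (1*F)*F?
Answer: 582048365/815278248 ≈ 0.71393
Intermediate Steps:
Z(F) = F² (Z(F) = F*F = F²)
C(12, -122)/39181 + 29698/Z(-204) = 12/39181 + 29698/((-204)²) = 12*(1/39181) + 29698/41616 = 12/39181 + 29698*(1/41616) = 12/39181 + 14849/20808 = 582048365/815278248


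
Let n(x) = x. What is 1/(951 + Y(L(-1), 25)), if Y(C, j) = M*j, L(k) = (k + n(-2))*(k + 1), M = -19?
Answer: 1/476 ≈ 0.0021008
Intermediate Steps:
L(k) = (1 + k)*(-2 + k) (L(k) = (k - 2)*(k + 1) = (-2 + k)*(1 + k) = (1 + k)*(-2 + k))
Y(C, j) = -19*j
1/(951 + Y(L(-1), 25)) = 1/(951 - 19*25) = 1/(951 - 475) = 1/476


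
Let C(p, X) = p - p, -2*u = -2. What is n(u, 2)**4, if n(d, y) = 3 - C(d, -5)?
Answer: 81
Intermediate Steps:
u = 1 (u = -1/2*(-2) = 1)
C(p, X) = 0
n(d, y) = 3 (n(d, y) = 3 - 1*0 = 3 + 0 = 3)
n(u, 2)**4 = 3**4 = 81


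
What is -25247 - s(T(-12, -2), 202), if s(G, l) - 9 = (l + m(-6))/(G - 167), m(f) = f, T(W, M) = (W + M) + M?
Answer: -4621652/183 ≈ -25255.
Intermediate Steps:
T(W, M) = W + 2*M (T(W, M) = (M + W) + M = W + 2*M)
s(G, l) = 9 + (-6 + l)/(-167 + G) (s(G, l) = 9 + (l - 6)/(G - 167) = 9 + (-6 + l)/(-167 + G))
-25247 - s(T(-12, -2), 202) = -25247 - (-1509 + 202 + 9*(-12 + 2*(-2)))/(-167 + (-12 + 2*(-2))) = -25247 - (-1509 + 202 + 9*(-12 - 4))/(-167 + (-12 - 4)) = -25247 - (-1509 + 202 + 9*(-16))/(-167 - 16) = -25247 - (-1509 + 202 - 144)/(-183) = -25247 - (-1)*(-1451)/183 = -25247 - 1*1451/183 = -25247 - 1451/183 = -4621652/183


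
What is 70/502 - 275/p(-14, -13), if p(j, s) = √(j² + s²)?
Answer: 35/251 - 55*√365/73 ≈ -14.255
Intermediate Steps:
70/502 - 275/p(-14, -13) = 70/502 - 275/√((-14)² + (-13)²) = 70*(1/502) - 275/√(196 + 169) = 35/251 - 275*√365/365 = 35/251 - 55*√365/73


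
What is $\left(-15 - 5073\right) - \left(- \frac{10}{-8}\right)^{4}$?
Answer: $- \frac{1303153}{256} \approx -5090.4$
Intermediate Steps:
$\left(-15 - 5073\right) - \left(- \frac{10}{-8}\right)^{4} = \left(-15 - 5073\right) - \left(\left(-10\right) \left(- \frac{1}{8}\right)\right)^{4} = -5088 - \left(\frac{5}{4}\right)^{4} = -5088 - \frac{625}{256} = - \frac{1303153}{256}$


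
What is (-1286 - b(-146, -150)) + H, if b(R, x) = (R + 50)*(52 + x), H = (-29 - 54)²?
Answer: -3805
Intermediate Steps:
H = 6889 (H = (-83)² = 6889)
b(R, x) = (50 + R)*(52 + x)
(-1286 - b(-146, -150)) + H = (-1286 - (2600 + 50*(-150) + 52*(-146) - 146*(-150))) + 6889 = (-1286 - (2600 - 7500 - 7592 + 21900)) + 6889 = (-1286 - 1*9408) + 6889 = (-1286 - 9408) + 6889 = -10694 + 6889 = -3805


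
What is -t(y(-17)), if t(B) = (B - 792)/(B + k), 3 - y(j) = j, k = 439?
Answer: 772/459 ≈ 1.6819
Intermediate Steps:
y(j) = 3 - j
t(B) = (-792 + B)/(439 + B) (t(B) = (B - 792)/(B + 439) = (-792 + B)/(439 + B))
-t(y(-17)) = -(-792 + (3 - 1*(-17)))/(439 + (3 - 1*(-17))) = -(-792 + (3 + 17))/(439 + (3 + 17)) = -(-792 + 20)/(439 + 20) = -(-772)/459 = -1*(-772/459) = 772/459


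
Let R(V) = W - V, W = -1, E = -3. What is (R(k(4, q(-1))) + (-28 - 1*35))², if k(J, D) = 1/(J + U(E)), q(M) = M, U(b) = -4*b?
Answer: 1050625/256 ≈ 4104.0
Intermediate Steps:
k(J, D) = 1/(12 + J) (k(J, D) = 1/(J - 4*(-3)) = 1/(J + 12) = 1/(12 + J))
R(V) = -1 - V
(R(k(4, q(-1))) + (-28 - 1*35))² = ((-1 - 1/(12 + 4)) + (-28 - 1*35))² = ((-1 - 1/16) + (-28 - 35))² = ((-1 - 1*1/16) - 63)² = ((-1 - 1/16) - 63)² = (-17/16 - 63)² = (-1025/16)² = 1050625/256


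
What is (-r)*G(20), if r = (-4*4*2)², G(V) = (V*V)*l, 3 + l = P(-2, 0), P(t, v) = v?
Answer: 1228800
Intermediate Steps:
l = -3 (l = -3 + 0 = -3)
G(V) = -3*V² (G(V) = (V*V)*(-3) = V²*(-3) = -3*V²)
r = 1024 (r = (-16*2)² = (-32)² = 1024)
(-r)*G(20) = (-1*1024)*(-3*20²) = -(-3072)*400 = -1024*(-1200) = 1228800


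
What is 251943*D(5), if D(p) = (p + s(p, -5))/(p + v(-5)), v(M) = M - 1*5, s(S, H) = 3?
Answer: -2015544/5 ≈ -4.0311e+5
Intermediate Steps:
v(M) = -5 + M (v(M) = M - 5 = -5 + M)
D(p) = (3 + p)/(-10 + p) (D(p) = (p + 3)/(p + (-5 - 5)) = (3 + p)/(p - 10) = (3 + p)/(-10 + p))
251943*D(5) = 251943*((3 + 5)/(-10 + 5)) = 251943*(8/(-5)) = 251943*(-⅕*8) = 251943*(-8/5) = -2015544/5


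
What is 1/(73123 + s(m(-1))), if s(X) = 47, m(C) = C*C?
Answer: 1/73170 ≈ 1.3667e-5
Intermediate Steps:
m(C) = C²
1/(73123 + s(m(-1))) = 1/(73123 + 47) = 1/73170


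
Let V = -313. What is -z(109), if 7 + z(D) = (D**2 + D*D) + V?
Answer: -23442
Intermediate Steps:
z(D) = -320 + 2*D**2 (z(D) = -7 + ((D**2 + D*D) - 313) = -7 + ((D**2 + D**2) - 313) = -7 + (2*D**2 - 313) = -7 + (-313 + 2*D**2) = -320 + 2*D**2)
-z(109) = -(-320 + 2*109**2) = -(-320 + 2*11881) = -(-320 + 23762) = -1*23442 = -23442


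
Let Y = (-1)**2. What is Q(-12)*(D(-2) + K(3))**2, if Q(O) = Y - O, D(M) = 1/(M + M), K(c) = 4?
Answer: 2925/16 ≈ 182.81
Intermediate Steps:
D(M) = 1/(2*M)
Y = 1
Q(O) = 1 - O
Q(-12)*(D(-2) + K(3))**2 = (1 - 1*(-12))*((1/2)/(-2) + 4)**2 = (1 + 12)*((1/2)*(-1/2) + 4)**2 = 13*(-1/4 + 4)**2 = 13*(15/4)**2 = 13*(225/16) = 2925/16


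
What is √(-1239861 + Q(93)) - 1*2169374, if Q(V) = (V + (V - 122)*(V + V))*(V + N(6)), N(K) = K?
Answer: -2169374 + 2*I*√441165 ≈ -2.1694e+6 + 1328.4*I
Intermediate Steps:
Q(V) = (6 + V)*(V + 2*V*(-122 + V)) (Q(V) = (V + (V - 122)*(V + V))*(V + 6) = (V + (-122 + V)*(2*V))*(6 + V) = (V + 2*V*(-122 + V))*(6 + V) = (6 + V)*(V + 2*V*(-122 + V)))
√(-1239861 + Q(93)) - 1*2169374 = √(-1239861 + 93*(-1458 - 231*93 + 2*93²)) - 1*2169374 = √(-1239861 + 93*(-1458 - 21483 + 2*8649)) - 2169374 = √(-1239861 + 93*(-1458 - 21483 + 17298)) - 2169374 = √(-1239861 + 93*(-5643)) - 2169374 = √(-1239861 - 524799) - 2169374 = √(-1764660) - 2169374 = 2*I*√441165 - 2169374 = -2169374 + 2*I*√441165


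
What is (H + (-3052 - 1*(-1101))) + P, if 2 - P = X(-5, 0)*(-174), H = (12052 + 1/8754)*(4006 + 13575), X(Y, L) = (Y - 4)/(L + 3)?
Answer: 1854830286295/8754 ≈ 2.1188e+8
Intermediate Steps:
X(Y, L) = (-4 + Y)/(3 + L)
H = 1854851917429/8754 (H = (12052 + 1/8754)*17581 = (105503209/8754)*17581 = 1854851917429/8754 ≈ 2.1189e+8)
P = -520 (P = 2 - (-4 - 5)/(3 + 0)*(-174) = 2 - -9/3*(-174) = 2 - (⅓)*(-9)*(-174) = 2 - (-3)*(-174) = 2 - 1*522 = 2 - 522 = -520)
(H + (-3052 - 1*(-1101))) + P = (1854851917429/8754 + (-3052 - 1*(-1101))) - 520 = (1854851917429/8754 + (-3052 + 1101)) - 520 = (1854851917429/8754 - 1951) - 520 = 1854834838375/8754 - 520 = 1854830286295/8754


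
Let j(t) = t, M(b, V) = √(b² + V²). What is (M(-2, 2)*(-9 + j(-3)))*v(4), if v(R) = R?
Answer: -96*√2 ≈ -135.76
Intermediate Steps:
M(b, V) = √(V² + b²)
(M(-2, 2)*(-9 + j(-3)))*v(4) = (√(2² + (-2)²)*(-9 - 3))*4 = (√(4 + 4)*(-12))*4 = (√8*(-12))*4 = ((2*√2)*(-12))*4 = -24*√2*4 = -96*√2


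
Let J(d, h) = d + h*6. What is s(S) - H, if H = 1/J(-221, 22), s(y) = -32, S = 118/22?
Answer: -2847/89 ≈ -31.989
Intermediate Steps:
S = 59/11 (S = 118*(1/22) = 59/11 ≈ 5.3636)
J(d, h) = d + 6*h
H = -1/89 (H = 1/(-221 + 6*22) = 1/(-221 + 132) = 1/(-89) = -1/89 ≈ -0.011236)
s(S) - H = -32 - 1*(-1/89) = -32 + 1/89 = -2847/89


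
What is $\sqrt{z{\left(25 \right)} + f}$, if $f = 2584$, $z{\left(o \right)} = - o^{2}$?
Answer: $\sqrt{1959} \approx 44.261$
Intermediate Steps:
$\sqrt{z{\left(25 \right)} + f} = \sqrt{- 25^{2} + 2584} = \sqrt{\left(-1\right) 625 + 2584} = \sqrt{-625 + 2584} = \sqrt{1959}$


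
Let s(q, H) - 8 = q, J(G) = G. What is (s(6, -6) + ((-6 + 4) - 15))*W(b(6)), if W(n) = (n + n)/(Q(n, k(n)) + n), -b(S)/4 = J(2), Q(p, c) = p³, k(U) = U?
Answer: -6/65 ≈ -0.092308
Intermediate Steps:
s(q, H) = 8 + q
b(S) = -8 (b(S) = -4*2 = -8)
W(n) = 2*n/(n + n³) (W(n) = (n + n)/(n³ + n) = (2*n)/(n + n³) = 2*n/(n + n³))
(s(6, -6) + ((-6 + 4) - 15))*W(b(6)) = ((8 + 6) + ((-6 + 4) - 15))*(2/(1 + (-8)²)) = (14 + (-2 - 15))*(2/(1 + 64)) = (14 - 17)*(2/65) = -6/65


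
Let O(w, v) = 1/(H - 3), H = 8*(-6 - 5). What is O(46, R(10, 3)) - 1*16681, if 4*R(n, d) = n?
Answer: -1517972/91 ≈ -16681.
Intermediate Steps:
R(n, d) = n/4
H = -88 (H = 8*(-11) = -88)
O(w, v) = -1/91 (O(w, v) = 1/(-88 - 3) = 1/(-91) = -1/91)
O(46, R(10, 3)) - 1*16681 = -1/91 - 1*16681 = -1/91 - 16681 = -1517972/91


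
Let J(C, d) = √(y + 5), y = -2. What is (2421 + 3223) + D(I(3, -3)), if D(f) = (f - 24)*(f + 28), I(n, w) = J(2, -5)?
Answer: 4975 + 4*√3 ≈ 4981.9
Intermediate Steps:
J(C, d) = √3 (J(C, d) = √(-2 + 5) = √3)
I(n, w) = √3
D(f) = (-24 + f)*(28 + f)
(2421 + 3223) + D(I(3, -3)) = (2421 + 3223) + (-672 + (√3)² + 4*√3) = 5644 + (-672 + 3 + 4*√3) = 5644 + (-669 + 4*√3) = 4975 + 4*√3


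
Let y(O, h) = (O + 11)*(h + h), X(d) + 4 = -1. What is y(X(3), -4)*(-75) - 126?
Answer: 3474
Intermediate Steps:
X(d) = -5 (X(d) = -4 - 1 = -5)
y(O, h) = 2*h*(11 + O) (y(O, h) = (11 + O)*(2*h) = 2*h*(11 + O))
y(X(3), -4)*(-75) - 126 = (2*(-4)*(11 - 5))*(-75) - 126 = (2*(-4)*6)*(-75) - 126 = -48*(-75) - 126 = 3600 - 126 = 3474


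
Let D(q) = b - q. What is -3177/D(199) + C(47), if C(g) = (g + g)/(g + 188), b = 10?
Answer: 1807/105 ≈ 17.210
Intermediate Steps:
D(q) = 10 - q
C(g) = 2*g/(188 + g) (C(g) = (2*g)/(188 + g) = 2*g/(188 + g))
-3177/D(199) + C(47) = -3177/(10 - 1*199) + 2*47/(188 + 47) = -3177/(10 - 199) + 2*47/235 = -3177/(-189) + 2*47*(1/235) = -3177*(-1/189) + 2/5 = 353/21 + 2/5 = 1807/105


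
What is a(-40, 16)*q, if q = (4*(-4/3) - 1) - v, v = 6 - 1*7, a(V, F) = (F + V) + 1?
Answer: 368/3 ≈ 122.67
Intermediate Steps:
a(V, F) = 1 + F + V
v = -1 (v = 6 - 7 = -1)
q = -16/3 (q = (4*(-4/3) - 1) - 1*(-1) = (4*(-4*⅓) - 1) + 1 = (4*(-4/3) - 1) + 1 = (-16/3 - 1) + 1 = -19/3 + 1 = -16/3 ≈ -5.3333)
a(-40, 16)*q = (1 + 16 - 40)*(-16/3) = -23*(-16/3) = 368/3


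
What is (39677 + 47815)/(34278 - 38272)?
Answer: -43746/1997 ≈ -21.906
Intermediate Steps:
(39677 + 47815)/(34278 - 38272) = 87492/(-3994) = 87492*(-1/3994) = -43746/1997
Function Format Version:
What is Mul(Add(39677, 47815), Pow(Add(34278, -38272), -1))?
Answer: Rational(-43746, 1997) ≈ -21.906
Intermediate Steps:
Mul(Add(39677, 47815), Pow(Add(34278, -38272), -1)) = Mul(87492, Pow(-3994, -1)) = Mul(87492, Rational(-1, 3994)) = Rational(-43746, 1997)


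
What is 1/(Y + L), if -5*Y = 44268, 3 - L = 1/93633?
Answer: -468165/4143541154 ≈ -0.00011299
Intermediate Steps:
L = 280898/93633 (L = 3 - 1/93633 = 280898/93633 ≈ 3.0000)
Y = -44268/5 (Y = -⅕*44268 = -44268/5 ≈ -8853.6)
1/(Y + L) = 1/(-44268/5 + 280898/93633) = 1/(-4143541154/468165) = -468165/4143541154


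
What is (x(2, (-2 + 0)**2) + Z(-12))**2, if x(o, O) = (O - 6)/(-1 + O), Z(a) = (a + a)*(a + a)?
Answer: 2979076/9 ≈ 3.3101e+5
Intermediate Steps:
Z(a) = 4*a**2 (Z(a) = (2*a)*(2*a) = 4*a**2)
x(o, O) = (-6 + O)/(-1 + O)
(x(2, (-2 + 0)**2) + Z(-12))**2 = ((-6 + (-2 + 0)**2)/(-1 + (-2 + 0)**2) + 4*(-12)**2)**2 = ((-6 + (-2)**2)/(-1 + (-2)**2) + 4*144)**2 = ((-6 + 4)/(-1 + 4) + 576)**2 = (-2/3 + 576)**2 = (1726/3)**2 = 2979076/9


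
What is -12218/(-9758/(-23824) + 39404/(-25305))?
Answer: 3682910348880/345917353 ≈ 10647.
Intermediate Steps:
-12218/(-9758/(-23824) + 39404/(-25305)) = -12218/(-9758*(-1/23824) + 39404*(-1/25305)) = -12218/(4879/11912 - 39404/25305) = -12218/(-345917353/301433160) = -12218*(-301433160/345917353) = 3682910348880/345917353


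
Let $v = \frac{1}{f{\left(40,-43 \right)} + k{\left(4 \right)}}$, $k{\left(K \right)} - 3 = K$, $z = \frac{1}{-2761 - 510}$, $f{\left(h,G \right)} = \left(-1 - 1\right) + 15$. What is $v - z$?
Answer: $\frac{3291}{65420} \approx 0.050306$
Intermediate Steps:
$f{\left(h,G \right)} = 13$ ($f{\left(h,G \right)} = -2 + 15 = 13$)
$z = - \frac{1}{3271}$ ($z = \frac{1}{-3271} = - \frac{1}{3271} \approx -0.00030572$)
$k{\left(K \right)} = 3 + K$
$v = \frac{1}{20}$ ($v = \frac{1}{13 + \left(3 + 4\right)} = \frac{1}{13 + 7} = \frac{1}{20} \approx 0.05$)
$v - z = \frac{1}{20} - - \frac{1}{3271} = \frac{1}{20} + \frac{1}{3271} = \frac{3291}{65420}$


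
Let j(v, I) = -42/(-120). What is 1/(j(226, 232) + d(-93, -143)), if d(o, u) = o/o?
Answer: 20/27 ≈ 0.74074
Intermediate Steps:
d(o, u) = 1
j(v, I) = 7/20 (j(v, I) = -42*(-1/120) = 7/20)
1/(j(226, 232) + d(-93, -143)) = 1/(7/20 + 1) = 1/(27/20) = 20/27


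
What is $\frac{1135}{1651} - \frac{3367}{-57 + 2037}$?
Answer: $- \frac{3311617}{3268980} \approx -1.013$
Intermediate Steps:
$\frac{1135}{1651} - \frac{3367}{-57 + 2037} = 1135 \cdot \frac{1}{1651} - \frac{3367}{1980} = \frac{1135}{1651} - \frac{3367}{1980} = - \frac{3311617}{3268980}$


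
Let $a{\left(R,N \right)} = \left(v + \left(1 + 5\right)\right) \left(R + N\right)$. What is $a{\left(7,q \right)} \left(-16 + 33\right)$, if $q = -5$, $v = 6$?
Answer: $408$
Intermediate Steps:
$a{\left(R,N \right)} = 12 N + 12 R$ ($a{\left(R,N \right)} = \left(6 + \left(1 + 5\right)\right) \left(R + N\right) = \left(6 + 6\right) \left(N + R\right) = 12 \left(N + R\right) = 12 N + 12 R$)
$a{\left(7,q \right)} \left(-16 + 33\right) = \left(12 \left(-5\right) + 12 \cdot 7\right) \left(-16 + 33\right) = \left(-60 + 84\right) 17 = 24 \cdot 17 = 408$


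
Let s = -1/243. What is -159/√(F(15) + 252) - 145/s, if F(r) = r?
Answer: 35235 - 53*√267/89 ≈ 35225.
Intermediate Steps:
s = -1/243 (s = -1*1/243 = -1/243 ≈ -0.0041152)
-159/√(F(15) + 252) - 145/s = -159/√(15 + 252) - 145/(-1/243) = -159*√267/267 - 145*(-243) = -53*√267/89 + 35235 = 35235 - 53*√267/89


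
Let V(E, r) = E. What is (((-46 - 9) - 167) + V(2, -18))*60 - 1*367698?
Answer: -380898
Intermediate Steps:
(((-46 - 9) - 167) + V(2, -18))*60 - 1*367698 = (((-46 - 9) - 167) + 2)*60 - 1*367698 = ((-55 - 167) + 2)*60 - 367698 = (-222 + 2)*60 - 367698 = -220*60 - 367698 = -13200 - 367698 = -380898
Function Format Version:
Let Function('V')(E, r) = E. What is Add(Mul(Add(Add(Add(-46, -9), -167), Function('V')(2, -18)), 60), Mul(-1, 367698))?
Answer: -380898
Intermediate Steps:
Add(Mul(Add(Add(Add(-46, -9), -167), Function('V')(2, -18)), 60), Mul(-1, 367698)) = Add(Mul(Add(Add(Add(-46, -9), -167), 2), 60), Mul(-1, 367698)) = Add(Mul(Add(Add(-55, -167), 2), 60), -367698) = Add(Mul(Add(-222, 2), 60), -367698) = Add(Mul(-220, 60), -367698) = Add(-13200, -367698) = -380898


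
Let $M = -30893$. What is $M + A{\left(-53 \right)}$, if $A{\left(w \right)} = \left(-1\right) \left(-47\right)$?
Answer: $-30846$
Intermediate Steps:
$A{\left(w \right)} = 47$
$M + A{\left(-53 \right)} = -30893 + 47 = -30846$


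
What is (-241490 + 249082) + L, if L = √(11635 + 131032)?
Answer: 7592 + √142667 ≈ 7969.7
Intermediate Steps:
L = √142667 ≈ 377.71
(-241490 + 249082) + L = (-241490 + 249082) + √142667 = 7592 + √142667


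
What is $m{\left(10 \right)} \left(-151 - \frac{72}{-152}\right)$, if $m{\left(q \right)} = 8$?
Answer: $- \frac{22880}{19} \approx -1204.2$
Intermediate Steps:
$m{\left(10 \right)} \left(-151 - \frac{72}{-152}\right) = 8 \left(-151 - \frac{72}{-152}\right) = 8 \left(-151 - - \frac{9}{19}\right) = 8 \left(-151 + \frac{9}{19}\right) = 8 \left(- \frac{2860}{19}\right) = - \frac{22880}{19}$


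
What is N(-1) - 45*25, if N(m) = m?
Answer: -1126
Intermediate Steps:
N(-1) - 45*25 = -1 - 45*25 = -1 - 1125 = -1126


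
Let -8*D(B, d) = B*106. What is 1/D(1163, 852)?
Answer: -4/61639 ≈ -6.4894e-5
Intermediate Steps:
D(B, d) = -53*B/4 (D(B, d) = -B*106/8 = -53*B/4)
1/D(1163, 852) = 1/(-53/4*1163) = 1/(-61639/4) = -4/61639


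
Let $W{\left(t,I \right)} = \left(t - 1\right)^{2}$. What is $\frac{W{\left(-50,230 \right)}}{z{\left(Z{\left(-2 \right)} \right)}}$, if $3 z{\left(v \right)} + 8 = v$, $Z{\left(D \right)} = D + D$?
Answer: $- \frac{2601}{4} \approx -650.25$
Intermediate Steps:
$Z{\left(D \right)} = 2 D$
$z{\left(v \right)} = - \frac{8}{3} + \frac{v}{3}$
$W{\left(t,I \right)} = \left(-1 + t\right)^{2}$
$\frac{W{\left(-50,230 \right)}}{z{\left(Z{\left(-2 \right)} \right)}} = \frac{\left(-1 - 50\right)^{2}}{- \frac{8}{3} + \frac{2 \left(-2\right)}{3}} = \frac{\left(-51\right)^{2}}{- \frac{8}{3} + \frac{1}{3} \left(-4\right)} = \frac{2601}{- \frac{8}{3} - \frac{4}{3}} = \frac{2601}{-4} = 2601 \left(- \frac{1}{4}\right) = - \frac{2601}{4}$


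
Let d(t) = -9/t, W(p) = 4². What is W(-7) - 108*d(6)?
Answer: 178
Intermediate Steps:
W(p) = 16
W(-7) - 108*d(6) = 16 - (-972)/6 = 16 - 108*(-3/2) = 16 + 162 = 178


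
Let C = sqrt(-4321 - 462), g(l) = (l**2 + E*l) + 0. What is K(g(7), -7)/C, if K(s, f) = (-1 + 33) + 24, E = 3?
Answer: -56*I*sqrt(4783)/4783 ≈ -0.80973*I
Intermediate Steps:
g(l) = l**2 + 3*l (g(l) = (l**2 + 3*l) + 0 = l**2 + 3*l)
K(s, f) = 56 (K(s, f) = 32 + 24 = 56)
C = I*sqrt(4783) (C = sqrt(-4783) = I*sqrt(4783) ≈ 69.159*I)
K(g(7), -7)/C = 56/((I*sqrt(4783))) = 56*(-I*sqrt(4783)/4783) = -56*I*sqrt(4783)/4783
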